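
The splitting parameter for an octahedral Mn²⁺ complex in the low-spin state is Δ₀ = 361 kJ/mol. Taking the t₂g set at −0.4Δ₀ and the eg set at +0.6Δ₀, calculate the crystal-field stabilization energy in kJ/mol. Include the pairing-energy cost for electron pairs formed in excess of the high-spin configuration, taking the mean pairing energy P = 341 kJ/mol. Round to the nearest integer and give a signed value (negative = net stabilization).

-40

Mn is in group 7, so Mn²⁺ is d⁵ (7 − 2 = 5).
Configuration: t₂g⁵ eg⁰.
Orbital CFSE = 5(-0.4) + 0(0.6) = -2.0Δ₀ = -2.0 × 361 = -722 kJ/mol.
Relative to high-spin t₂g³ eg² (0 paired), the low-spin configuration has 2 additional pairs, contributing +2 × 341 = +682 kJ/mol.
Net CFSE = -722 + 682 = -40 kJ/mol.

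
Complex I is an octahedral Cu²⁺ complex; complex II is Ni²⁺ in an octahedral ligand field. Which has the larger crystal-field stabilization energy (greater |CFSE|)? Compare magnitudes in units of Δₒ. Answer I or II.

I: Group 11 minus oxidation state +2 gives a d⁹ configuration for Cu²⁺; t₂g⁶ eg³, CFSE = -0.6Δₒ.
II: Ni²⁺: group 10, so d-count = 10 − 2 = 8; t₂g⁶ eg², CFSE = -1.2Δₒ.
So II has the larger |CFSE|.

II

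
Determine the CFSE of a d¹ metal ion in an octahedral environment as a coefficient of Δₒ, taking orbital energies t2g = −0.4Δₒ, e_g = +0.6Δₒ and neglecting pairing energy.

Configuration: t2g^1 e_g^0.
CFSE = 1(-0.4Δₒ) + 0(0.6Δₒ) = -0.4Δₒ + 0.0Δₒ = -0.4Δₒ.

-0.4 Δₒ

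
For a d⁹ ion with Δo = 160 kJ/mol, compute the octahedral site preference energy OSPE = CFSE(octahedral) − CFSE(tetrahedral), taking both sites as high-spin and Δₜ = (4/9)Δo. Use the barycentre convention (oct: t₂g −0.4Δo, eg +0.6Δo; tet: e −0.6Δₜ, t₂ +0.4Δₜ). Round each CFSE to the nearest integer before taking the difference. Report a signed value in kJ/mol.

Octahedral (high-spin): t2g^6 e_g^3, CFSE = 6(−0.4) + 3(+0.6) = -0.6Δo = -0.6 × 160 = -96 kJ/mol.
Tetrahedral e^4 t2^5 gives -0.4Δₜ = -0.4 × (4/9) × 160 = -28 kJ/mol.
OSPE = CFSE(oct) − CFSE(tet) = -96 − (-28) = -68 kJ/mol.

-68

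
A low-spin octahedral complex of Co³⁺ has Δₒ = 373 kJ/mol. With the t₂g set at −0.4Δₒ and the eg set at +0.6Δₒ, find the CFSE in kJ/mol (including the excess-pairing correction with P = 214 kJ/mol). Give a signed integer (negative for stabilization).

Co³⁺: group 9, so d-count = 9 − 3 = 6.
Configuration: t₂g⁶ eg⁰.
The orbital stabilization is -2.4Δₒ = -2.4 × 373 = -895 kJ/mol.
Relative to high-spin t₂g⁴ eg² (1 paired), the low-spin configuration has 2 additional pairs, contributing +2 × 214 = +428 kJ/mol.
Overall CFSE = -895 + 428 = -467 kJ/mol.

-467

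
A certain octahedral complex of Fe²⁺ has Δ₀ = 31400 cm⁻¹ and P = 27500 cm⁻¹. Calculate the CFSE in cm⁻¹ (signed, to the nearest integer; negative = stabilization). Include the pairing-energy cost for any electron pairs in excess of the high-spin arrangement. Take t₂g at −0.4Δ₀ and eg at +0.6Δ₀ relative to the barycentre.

-20360

Fe is in group 8, so Fe²⁺ is d⁶ (8 − 2 = 6).
With Δ₀ > P the complex is low-spin.
Configuration: t₂g⁶ eg⁰.
Orbital CFSE = -2.4Δ₀ = -2.4 × 31400 = -75360 cm⁻¹.
Excess pairs vs high-spin: 3 − 1 = 2; pairing cost = +55000 cm⁻¹.
Net CFSE = -75360 + 55000 = -20360 cm⁻¹.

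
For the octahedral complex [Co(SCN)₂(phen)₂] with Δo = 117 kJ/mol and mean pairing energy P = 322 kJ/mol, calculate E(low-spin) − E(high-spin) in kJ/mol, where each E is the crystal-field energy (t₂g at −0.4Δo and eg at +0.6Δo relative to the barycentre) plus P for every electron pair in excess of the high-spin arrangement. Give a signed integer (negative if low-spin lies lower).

Ligand charges: 2×(-1) from SCN⁻ and 2×(+0) from phen sum to -2; with overall charge +0, Co is +2.
Group 9 minus oxidation state +2 gives a d⁷ configuration for Co²⁺.
High-spin d⁷ fills as t₂g⁵ eg² with CFSE 5(−0.4) + 2(+0.6) = -0.8Δo = -94 kJ/mol.
Low-spin: t₂g⁶ eg¹, orbital CFSE = -1.8Δo = -211 kJ/mol; plus 1 excess pair × P = +322 kJ/mol; total 111 kJ/mol.
Thus E(LS) − E(HS) = 205 kJ/mol.

205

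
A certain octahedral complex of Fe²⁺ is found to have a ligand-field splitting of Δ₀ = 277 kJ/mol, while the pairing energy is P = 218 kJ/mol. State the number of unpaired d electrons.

Fe sits in group 8; removing 2 electrons leaves Fe²⁺ with 8 − 2 = 6 d electrons.
With Δ₀ > P the complex is low-spin.
Filling d⁶ accordingly: t₂g⁶ eg⁰.
Unpaired electrons: 0.

0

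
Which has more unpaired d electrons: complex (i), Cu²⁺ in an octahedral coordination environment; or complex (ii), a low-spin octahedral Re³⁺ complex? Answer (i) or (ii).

(ii)

(i): Cu is in group 11, so Cu²⁺ is d⁹ (11 − 2 = 9); t2g^6 e_g^3 → 1 unpaired.
(ii): Re sits in group 7; removing 3 electrons leaves Re³⁺ with 7 − 3 = 4 d electrons; t₂g⁴ eg⁰ → 2 unpaired.
So (ii) has more unpaired electrons.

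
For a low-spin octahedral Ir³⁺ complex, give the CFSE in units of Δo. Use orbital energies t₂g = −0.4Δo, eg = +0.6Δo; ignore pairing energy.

-2.4 Δo

Group 9 minus oxidation state +3 gives a d⁶ configuration for Ir³⁺.
Configuration: t₂g⁶ eg⁰.
CFSE = 6(-0.4Δo) + 0(0.6Δo) = -2.4Δo + 0.0Δo = -2.4Δo.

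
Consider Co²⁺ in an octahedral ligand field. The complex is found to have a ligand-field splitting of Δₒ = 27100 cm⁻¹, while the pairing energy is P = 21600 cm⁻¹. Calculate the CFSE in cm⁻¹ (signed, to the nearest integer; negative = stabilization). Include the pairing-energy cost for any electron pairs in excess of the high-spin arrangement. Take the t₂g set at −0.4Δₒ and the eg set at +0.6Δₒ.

Co is in group 9, so Co²⁺ is d⁷ (9 − 2 = 7).
With Δₒ > P the complex is low-spin.
Filling d⁷ accordingly: t₂g⁶ eg¹.
Orbital CFSE = -1.8Δₒ = -1.8 × 27100 = -48780 cm⁻¹.
Excess pairs vs high-spin: 3 − 2 = 1; pairing cost = +21600 cm⁻¹.
Net CFSE = -48780 + 21600 = -27180 cm⁻¹.

-27180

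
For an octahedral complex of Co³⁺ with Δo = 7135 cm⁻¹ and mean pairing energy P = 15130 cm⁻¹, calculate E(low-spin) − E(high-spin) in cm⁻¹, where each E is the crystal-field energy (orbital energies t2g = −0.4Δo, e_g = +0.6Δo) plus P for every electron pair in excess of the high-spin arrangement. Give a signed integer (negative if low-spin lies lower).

Co is in group 9, so Co³⁺ is d⁶ (9 − 3 = 6).
In the high-spin limit (t2g^4 e_g^2) the orbital term is -0.4Δo = -2854 cm⁻¹, with no excess pairing.
Low-spin t2g^6 e_g^0 gives -2.4Δo = -17124 cm⁻¹, but forming 2 extra pairs costs 2P = 30260 cm⁻¹, so E(LS) = -17124 + 30260 = 13136 cm⁻¹.
Thus E(LS) − E(HS) = 15990 cm⁻¹.

15990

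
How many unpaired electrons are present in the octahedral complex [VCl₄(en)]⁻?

2

Ligand charges: 4×(-1) from Cl⁻ and 1×(+0) from en sum to -4; with overall charge -1, V is +3.
V³⁺: group 5, so d-count = 5 − 3 = 2.
Configuration: t₂g² eg⁰, giving 2 unpaired electrons.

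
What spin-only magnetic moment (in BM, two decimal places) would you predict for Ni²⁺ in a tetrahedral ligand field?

2.83 BM

Ni²⁺: group 10, so d-count = 10 − 2 = 8.
With tetrahedral geometry the complex is necessarily high-spin.
Configuration: e⁴ t₂⁴ → 2 unpaired electrons.
μ(spin-only) = √[2(2+2)] = √8 ≈ 2.83 BM.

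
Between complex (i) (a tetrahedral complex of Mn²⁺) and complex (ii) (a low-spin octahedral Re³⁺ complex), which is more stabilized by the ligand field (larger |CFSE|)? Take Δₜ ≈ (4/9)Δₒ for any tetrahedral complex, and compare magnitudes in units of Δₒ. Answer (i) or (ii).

(i): Mn²⁺: group 7, so d-count = 7 − 2 = 5; With tetrahedral geometry the complex is necessarily high-spin; e² t₂³, CFSE = 0.0Δₜ ≈ 0.00Δₒ.
(ii): Re sits in group 7; removing 3 electrons leaves Re³⁺ with 7 − 3 = 4 d electrons; t2g^4 e_g^0, CFSE = -1.6Δₒ.
So (ii) has the larger |CFSE|.

(ii)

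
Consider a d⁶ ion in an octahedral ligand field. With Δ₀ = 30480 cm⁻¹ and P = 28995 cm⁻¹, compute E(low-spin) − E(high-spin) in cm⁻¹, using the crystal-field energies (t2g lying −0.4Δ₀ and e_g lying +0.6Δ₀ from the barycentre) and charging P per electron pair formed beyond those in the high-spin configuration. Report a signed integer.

-2970

High-spin d⁶ fills as t2g^4 e_g^2 with CFSE 4(−0.4) + 2(+0.6) = -0.4Δ₀ = -12192 cm⁻¹.
Low-spin: t2g^6 e_g^0, orbital CFSE = -2.4Δ₀ = -73152 cm⁻¹; plus 2 excess pairs × P = +57990 cm⁻¹; total -15162 cm⁻¹.
E(LS) − E(HS) = -15162 − (-12192) = -2970 cm⁻¹.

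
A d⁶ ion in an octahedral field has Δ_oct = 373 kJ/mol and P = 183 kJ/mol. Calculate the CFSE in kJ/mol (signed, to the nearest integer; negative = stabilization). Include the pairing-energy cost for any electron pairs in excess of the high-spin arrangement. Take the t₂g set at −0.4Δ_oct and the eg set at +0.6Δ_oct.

Since Δ_oct = 373 kJ/mol > P = 183 kJ/mol, the complex adopts the low-spin configuration.
Configuration: t₂g⁶ eg⁰.
Orbital CFSE = -2.4Δ_oct = -2.4 × 373 = -895 kJ/mol.
Excess pairs vs high-spin: 3 − 1 = 2; pairing cost = +366 kJ/mol.
Net CFSE = -895 + 366 = -529 kJ/mol.

-529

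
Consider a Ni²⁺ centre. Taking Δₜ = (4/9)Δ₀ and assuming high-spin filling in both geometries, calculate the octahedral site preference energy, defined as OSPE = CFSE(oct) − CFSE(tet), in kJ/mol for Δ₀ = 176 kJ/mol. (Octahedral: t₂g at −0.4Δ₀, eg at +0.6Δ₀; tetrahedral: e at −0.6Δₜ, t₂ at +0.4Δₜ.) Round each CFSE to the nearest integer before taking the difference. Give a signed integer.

-148

Ni is in group 10, so Ni²⁺ is d⁸ (10 − 2 = 8).
Octahedral (high-spin): t2g^6 e_g^2, CFSE = 6(−0.4) + 2(+0.6) = -1.2Δ₀ = -1.2 × 176 = -211 kJ/mol.
Tetrahedral: e^4 t2^4, CFSE = 4(−0.6) + 4(+0.4) = -0.8Δₜ = -0.8 × (4/9) × 176 = -63 kJ/mol.
OSPE = CFSE(oct) − CFSE(tet) = -211 − (-63) = -148 kJ/mol.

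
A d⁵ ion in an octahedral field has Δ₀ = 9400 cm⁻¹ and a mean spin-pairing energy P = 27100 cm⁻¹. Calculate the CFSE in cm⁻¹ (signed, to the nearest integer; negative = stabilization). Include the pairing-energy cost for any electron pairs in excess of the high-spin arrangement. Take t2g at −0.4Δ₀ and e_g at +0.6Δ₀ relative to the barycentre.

With Δ₀ < P the complex is high-spin.
That gives t2g^3 e_g^2.
Orbital CFSE = 0.0Δ₀ = 0.0 × 9400 = 0 cm⁻¹.
High-spin has no excess pairs, so no pairing correction applies.

0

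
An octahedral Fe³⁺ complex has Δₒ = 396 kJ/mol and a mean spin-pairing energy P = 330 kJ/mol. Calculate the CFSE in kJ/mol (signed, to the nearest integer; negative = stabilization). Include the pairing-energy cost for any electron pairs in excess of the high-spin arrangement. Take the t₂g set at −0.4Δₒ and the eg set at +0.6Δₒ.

Fe sits in group 8; removing 3 electrons leaves Fe³⁺ with 8 − 3 = 5 d electrons.
With Δₒ > P the complex is low-spin.
Filling d⁵ accordingly: t₂g⁵ eg⁰.
Orbital CFSE = -2.0Δₒ = -2.0 × 396 = -792 kJ/mol.
Excess pairs vs high-spin: 2 − 0 = 2; pairing cost = +660 kJ/mol.
Net CFSE = -792 + 660 = -132 kJ/mol.

-132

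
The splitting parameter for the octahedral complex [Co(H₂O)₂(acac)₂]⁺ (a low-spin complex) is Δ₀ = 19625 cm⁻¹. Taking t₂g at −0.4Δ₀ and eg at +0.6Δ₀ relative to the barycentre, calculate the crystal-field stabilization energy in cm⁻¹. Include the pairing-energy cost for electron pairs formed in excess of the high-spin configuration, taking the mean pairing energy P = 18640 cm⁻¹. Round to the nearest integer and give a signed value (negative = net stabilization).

-9820

Ligand charges: 2×(+0) from H₂O and 2×(-1) from acac⁻ sum to -2; with overall charge +1, Co is +3.
Co³⁺: group 9, so d-count = 9 − 3 = 6.
The d⁶ electrons fill as t₂g⁶ eg⁰.
Orbital CFSE = 6(-0.4) + 0(0.6) = -2.4Δ₀ = -2.4 × 19625 = -47100 cm⁻¹.
Pairing penalty: 3 pairs vs 1 in the high-spin reference → 2 extra × P = 37280 cm⁻¹.
Net CFSE = -47100 + 37280 = -9820 cm⁻¹.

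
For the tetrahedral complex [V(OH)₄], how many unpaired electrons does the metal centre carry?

1

Each OH⁻ contributes -1; 4 × (-1) = -4. With overall charge +0, V is in the +4 oxidation state.
V sits in group 5; removing 4 electrons leaves V⁴⁺ with 5 − 4 = 1 d electrons.
Tetrahedral fields are weak (Δₜ ≈ 4/9 Δₒ), so electrons fill high-spin.
Configuration: e^1 t2^0, giving 1 unpaired electron.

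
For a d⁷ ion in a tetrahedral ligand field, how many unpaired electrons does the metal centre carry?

With tetrahedral geometry the complex is necessarily high-spin.
Configuration: e⁴ t₂³, giving 3 unpaired electrons.

3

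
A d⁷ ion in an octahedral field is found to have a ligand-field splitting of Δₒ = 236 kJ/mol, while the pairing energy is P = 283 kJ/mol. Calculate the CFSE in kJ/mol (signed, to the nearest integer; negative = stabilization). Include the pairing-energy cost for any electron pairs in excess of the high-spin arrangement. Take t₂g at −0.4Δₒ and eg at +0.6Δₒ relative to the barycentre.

With Δₒ < P the complex is high-spin.
That gives t₂g⁵ eg².
Orbital CFSE = -0.8Δₒ = -0.8 × 236 = -189 kJ/mol.
High-spin has no excess pairs, so no pairing correction applies.

-189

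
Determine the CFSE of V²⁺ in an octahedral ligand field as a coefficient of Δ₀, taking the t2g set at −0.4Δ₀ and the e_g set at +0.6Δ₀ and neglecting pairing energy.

-1.2 Δ₀

V is in group 5, so V²⁺ is d³ (5 − 2 = 3).
Configuration: t2g^3 e_g^0.
CFSE = 3(-0.4Δ₀) + 0(0.6Δ₀) = -1.2Δ₀ + 0.0Δ₀ = -1.2Δ₀.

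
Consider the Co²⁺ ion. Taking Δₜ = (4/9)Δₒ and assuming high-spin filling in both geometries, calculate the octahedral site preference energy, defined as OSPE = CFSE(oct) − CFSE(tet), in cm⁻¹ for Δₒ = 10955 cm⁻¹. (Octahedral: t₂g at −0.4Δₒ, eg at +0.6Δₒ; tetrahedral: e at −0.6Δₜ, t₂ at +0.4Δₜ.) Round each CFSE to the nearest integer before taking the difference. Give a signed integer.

-2921

Co²⁺: group 9, so d-count = 9 − 2 = 7.
Octahedral (high-spin): t₂g⁵ eg², CFSE = 5(−0.4) + 2(+0.6) = -0.8Δₒ = -0.8 × 10955 = -8764 cm⁻¹.
Tetrahedral e⁴ t₂³ gives -1.2Δₜ = -1.2 × (4/9) × 10955 = -5843 cm⁻¹.
Subtracting, OSPE = -8764 − (-5843) = -2921 cm⁻¹.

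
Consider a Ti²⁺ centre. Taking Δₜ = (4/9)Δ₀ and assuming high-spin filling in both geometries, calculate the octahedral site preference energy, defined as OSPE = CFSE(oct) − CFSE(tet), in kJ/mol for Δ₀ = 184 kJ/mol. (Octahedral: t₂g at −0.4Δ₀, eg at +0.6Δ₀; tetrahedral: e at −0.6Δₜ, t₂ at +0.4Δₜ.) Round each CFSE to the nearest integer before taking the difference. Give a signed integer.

-49

Ti is in group 4, so Ti²⁺ is d² (4 − 2 = 2).
Octahedral high-spin t₂g² eg⁰: CFSE = -0.8 × 184 = -147 kJ/mol.
In a tetrahedral site the filling is e² t₂⁰: CFSE(tet) = -1.2Δₜ = -1.2 × (4/9)(184) = -98 kJ/mol.
OSPE = CFSE(oct) − CFSE(tet) = -147 − (-98) = -49 kJ/mol.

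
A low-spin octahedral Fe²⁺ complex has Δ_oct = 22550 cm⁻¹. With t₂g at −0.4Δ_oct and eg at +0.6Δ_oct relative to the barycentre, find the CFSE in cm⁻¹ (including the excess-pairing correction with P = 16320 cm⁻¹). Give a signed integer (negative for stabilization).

Group 8 minus oxidation state +2 gives a d⁶ configuration for Fe²⁺.
Configuration: t₂g⁶ eg⁰.
CFSE(orbital) = 6×(-0.4Δ_oct) + 0×(0.6Δ_oct) = -2.4Δ_oct; with Δ_oct = 22550 cm⁻¹ that is -54120 cm⁻¹.
Relative to high-spin t₂g⁴ eg² (1 paired), the low-spin configuration has 2 additional pairs, contributing +2 × 16320 = +32640 cm⁻¹.
Combining: -54120 + 32640 = -21480 cm⁻¹.

-21480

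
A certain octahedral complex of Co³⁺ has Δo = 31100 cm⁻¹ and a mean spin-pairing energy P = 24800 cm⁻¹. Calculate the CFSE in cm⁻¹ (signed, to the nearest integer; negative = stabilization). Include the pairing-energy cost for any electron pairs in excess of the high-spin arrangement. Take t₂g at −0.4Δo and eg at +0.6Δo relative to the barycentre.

Group 9 minus oxidation state +3 gives a d⁶ configuration for Co³⁺.
Δo > P, so pairing is preferred: the ground state is low-spin.
Configuration: t₂g⁶ eg⁰.
Orbital CFSE = -2.4Δo = -2.4 × 31100 = -74640 cm⁻¹.
Excess pairs vs high-spin: 3 − 1 = 2; pairing cost = +49600 cm⁻¹.
Net CFSE = -74640 + 49600 = -25040 cm⁻¹.

-25040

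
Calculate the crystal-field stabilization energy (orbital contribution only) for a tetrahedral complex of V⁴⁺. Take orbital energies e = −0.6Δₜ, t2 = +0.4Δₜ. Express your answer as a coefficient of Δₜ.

V⁴⁺: group 5, so d-count = 5 − 4 = 1.
Tetrahedral fields are weak (Δₜ ≈ 4/9 Δₒ), so electrons fill high-spin.
Configuration: e^1 t2^0.
CFSE = 1(-0.6Δₜ) + 0(0.4Δₜ) = -0.6Δₜ + 0.0Δₜ = -0.6Δₜ.

-0.6 Δₜ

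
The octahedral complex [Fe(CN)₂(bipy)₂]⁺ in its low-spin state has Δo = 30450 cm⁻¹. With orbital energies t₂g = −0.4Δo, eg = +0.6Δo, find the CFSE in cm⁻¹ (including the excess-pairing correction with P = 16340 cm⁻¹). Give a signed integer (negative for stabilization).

-28220

Ligand charges: 2×(-1) from CN⁻ and 2×(+0) from bipy sum to -2; with overall charge +1, Fe is +3.
Fe sits in group 8; removing 3 electrons leaves Fe³⁺ with 8 − 3 = 5 d electrons.
The d⁵ electrons fill as t₂g⁵ eg⁰.
The orbital stabilization is -2.0Δo = -2.0 × 30450 = -60900 cm⁻¹.
Relative to high-spin t₂g³ eg² (0 paired), the low-spin configuration has 2 additional pairs, contributing +2 × 16340 = +32680 cm⁻¹.
Net CFSE = -60900 + 32680 = -28220 cm⁻¹.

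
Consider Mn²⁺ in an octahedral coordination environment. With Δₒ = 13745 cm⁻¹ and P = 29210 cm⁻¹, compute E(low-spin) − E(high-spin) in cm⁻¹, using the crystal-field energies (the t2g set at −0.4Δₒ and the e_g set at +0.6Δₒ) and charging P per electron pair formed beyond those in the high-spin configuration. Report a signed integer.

Mn is in group 7, so Mn²⁺ is d⁵ (7 − 2 = 5).
High-spin d⁵ fills as t2g^3 e_g^2 with CFSE 3(−0.4) + 2(+0.6) = 0.0Δₒ = 0 cm⁻¹.
Low-spin: t2g^5 e_g^0, orbital CFSE = -2.0Δₒ = -27490 cm⁻¹; plus 2 excess pairs × P = +58420 cm⁻¹; total 30930 cm⁻¹.
Thus E(LS) − E(HS) = 30930 cm⁻¹.

30930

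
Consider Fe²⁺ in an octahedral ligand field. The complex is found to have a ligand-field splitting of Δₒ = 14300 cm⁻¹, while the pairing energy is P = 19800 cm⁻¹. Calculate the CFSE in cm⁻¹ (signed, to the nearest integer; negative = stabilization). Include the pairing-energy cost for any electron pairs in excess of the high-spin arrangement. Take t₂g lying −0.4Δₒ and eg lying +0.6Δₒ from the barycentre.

-5720

Group 8 minus oxidation state +2 gives a d⁶ configuration for Fe²⁺.
Δₒ < P, so pairing is avoided: the ground state is high-spin.
Configuration: t₂g⁴ eg².
Orbital CFSE = -0.4Δₒ = -0.4 × 14300 = -5720 cm⁻¹.
High-spin has no excess pairs, so no pairing correction applies.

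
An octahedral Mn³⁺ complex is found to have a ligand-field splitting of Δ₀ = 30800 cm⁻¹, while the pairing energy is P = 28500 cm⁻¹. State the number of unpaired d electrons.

2

Mn³⁺: group 7, so d-count = 7 − 3 = 4.
Δ₀ > P, so pairing is preferred: the ground state is low-spin.
That gives t2g^4 e_g^0.
Unpaired electrons: 2.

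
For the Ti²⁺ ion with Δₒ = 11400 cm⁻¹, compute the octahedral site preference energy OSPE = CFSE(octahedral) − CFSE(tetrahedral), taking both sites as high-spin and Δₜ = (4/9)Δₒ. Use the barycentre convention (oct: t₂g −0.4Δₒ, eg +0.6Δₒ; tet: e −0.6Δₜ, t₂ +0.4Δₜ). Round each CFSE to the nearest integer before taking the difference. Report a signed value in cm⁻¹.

-3040

Ti is in group 4, so Ti²⁺ is d² (4 − 2 = 2).
In an octahedral site d² (HS) is t₂g² eg⁰, giving CFSE(oct) = -0.8Δₒ = -9120 cm⁻¹.
Tetrahedral e² t₂⁰ gives -1.2Δₜ = -1.2 × (4/9) × 11400 = -6080 cm⁻¹.
OSPE = -9120 − (-6080) = -3040 cm⁻¹.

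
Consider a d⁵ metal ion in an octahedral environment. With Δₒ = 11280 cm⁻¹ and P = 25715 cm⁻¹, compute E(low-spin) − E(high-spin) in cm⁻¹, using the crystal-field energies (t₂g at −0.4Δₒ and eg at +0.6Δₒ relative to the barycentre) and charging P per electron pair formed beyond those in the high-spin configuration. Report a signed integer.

In the high-spin limit (t₂g³ eg²) the orbital term is 0.0Δₒ = 0 cm⁻¹, with no excess pairing.
Low-spin t₂g⁵ eg⁰ gives -2.0Δₒ = -22560 cm⁻¹, but forming 2 extra pairs costs 2P = 51430 cm⁻¹, so E(LS) = -22560 + 51430 = 28870 cm⁻¹.
The difference is 28870 − (0) = 28870 cm⁻¹, so high-spin lies lower.

28870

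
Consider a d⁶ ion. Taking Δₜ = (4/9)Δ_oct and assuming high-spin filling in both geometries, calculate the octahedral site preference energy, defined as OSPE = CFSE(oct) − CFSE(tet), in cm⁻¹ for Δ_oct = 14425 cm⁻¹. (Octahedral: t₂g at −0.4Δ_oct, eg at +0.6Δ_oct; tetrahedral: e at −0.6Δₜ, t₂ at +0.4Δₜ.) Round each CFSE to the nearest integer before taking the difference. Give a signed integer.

Octahedral (high-spin): t₂g⁴ eg², CFSE = 4(−0.4) + 2(+0.6) = -0.4Δ_oct = -0.4 × 14425 = -5770 cm⁻¹.
Tetrahedral e³ t₂³ gives -0.6Δₜ = -0.6 × (4/9) × 14425 = -3847 cm⁻¹.
OSPE = -5770 − (-3847) = -1923 cm⁻¹.

-1923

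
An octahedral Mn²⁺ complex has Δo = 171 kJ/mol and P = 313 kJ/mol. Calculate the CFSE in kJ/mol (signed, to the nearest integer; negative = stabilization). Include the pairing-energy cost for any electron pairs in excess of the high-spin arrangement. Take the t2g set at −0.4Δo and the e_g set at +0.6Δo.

Mn²⁺: group 7, so d-count = 7 − 2 = 5.
Since Δo = 171 kJ/mol < P = 313 kJ/mol, the complex adopts the high-spin configuration.
That gives t2g^3 e_g^2.
Orbital CFSE = 0.0Δo = 0.0 × 171 = 0 kJ/mol.
High-spin has no excess pairs, so no pairing correction applies.

0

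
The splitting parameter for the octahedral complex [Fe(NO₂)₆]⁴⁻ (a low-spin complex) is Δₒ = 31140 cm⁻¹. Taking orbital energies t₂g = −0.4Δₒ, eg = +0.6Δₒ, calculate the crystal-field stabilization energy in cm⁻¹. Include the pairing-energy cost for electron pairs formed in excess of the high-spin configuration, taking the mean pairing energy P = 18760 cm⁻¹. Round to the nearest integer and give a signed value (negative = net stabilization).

-37216

Each NO₂⁻ contributes -1; 6 × (-1) = -6. With overall charge -4, Fe is in the +2 oxidation state.
Group 8 minus oxidation state +2 gives a d⁶ configuration for Fe²⁺.
Configuration: t₂g⁶ eg⁰.
Orbital CFSE = 6(-0.4) + 0(0.6) = -2.4Δₒ = -2.4 × 31140 = -74736 cm⁻¹.
High-spin d⁶ would be t₂g⁴ eg² with 1 pair; low-spin has 3, so 2 excess pairs cost +2P = +37520 cm⁻¹.
Combining: -74736 + 37520 = -37216 cm⁻¹.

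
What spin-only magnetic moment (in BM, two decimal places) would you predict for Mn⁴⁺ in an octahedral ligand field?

Mn sits in group 7; removing 4 electrons leaves Mn⁴⁺ with 7 − 4 = 3 d electrons.
Configuration: t2g^3 e_g^0 → 3 unpaired electrons.
μ(spin-only) = √[3(3+2)] = √15 ≈ 3.87 BM.

3.87 BM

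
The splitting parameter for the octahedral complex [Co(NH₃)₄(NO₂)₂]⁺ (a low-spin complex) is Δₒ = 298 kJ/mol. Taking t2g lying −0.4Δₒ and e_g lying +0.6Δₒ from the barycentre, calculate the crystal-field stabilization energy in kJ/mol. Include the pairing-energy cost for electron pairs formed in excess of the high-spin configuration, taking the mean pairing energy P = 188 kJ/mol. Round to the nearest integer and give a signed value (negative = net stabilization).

-339

Ligand charges: 4×(+0) from NH₃ and 2×(-1) from NO₂⁻ sum to -2; with overall charge +1, Co is +3.
Group 9 minus oxidation state +3 gives a d⁶ configuration for Co³⁺.
Electron filling gives t2g^6 e_g^0.
Orbital CFSE = 6(-0.4) + 0(0.6) = -2.4Δₒ = -2.4 × 298 = -715 kJ/mol.
High-spin d⁶ would be t2g^4 e_g^2 with 1 pair; low-spin has 3, so 2 excess pairs cost +2P = +376 kJ/mol.
Overall CFSE = -715 + 376 = -339 kJ/mol.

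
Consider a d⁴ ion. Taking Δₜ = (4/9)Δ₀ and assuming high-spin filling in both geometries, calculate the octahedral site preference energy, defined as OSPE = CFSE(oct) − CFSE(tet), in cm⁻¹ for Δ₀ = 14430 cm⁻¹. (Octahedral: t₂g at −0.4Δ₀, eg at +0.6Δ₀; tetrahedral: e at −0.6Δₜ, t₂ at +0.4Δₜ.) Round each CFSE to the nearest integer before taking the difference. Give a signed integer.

In an octahedral site d⁴ (HS) is t₂g³ eg¹, giving CFSE(oct) = -0.6Δ₀ = -8658 cm⁻¹.
Tetrahedral e² t₂² gives -0.4Δₜ = -0.4 × (4/9) × 14430 = -2565 cm⁻¹.
OSPE = CFSE(oct) − CFSE(tet) = -8658 − (-2565) = -6093 cm⁻¹.

-6093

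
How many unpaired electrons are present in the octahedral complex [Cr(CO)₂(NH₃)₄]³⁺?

3

Ligand charges: 2×(+0) from CO and 4×(+0) from NH₃ sum to +0; with overall charge +3, Cr is +3.
Cr³⁺: group 6, so d-count = 6 − 3 = 3.
Configuration: t₂g³ eg⁰, giving 3 unpaired electrons.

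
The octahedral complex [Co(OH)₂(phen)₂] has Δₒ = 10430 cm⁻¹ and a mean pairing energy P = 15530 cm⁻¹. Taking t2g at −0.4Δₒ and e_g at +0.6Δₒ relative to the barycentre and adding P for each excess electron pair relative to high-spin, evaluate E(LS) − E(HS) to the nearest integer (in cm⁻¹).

Ligand charges: 2×(-1) from OH⁻ and 2×(+0) from phen sum to -2; with overall charge +0, Co is +2.
Co sits in group 9; removing 2 electrons leaves Co²⁺ with 9 − 2 = 7 d electrons.
High-spin d⁷ fills as t2g^5 e_g^2 with CFSE 5(−0.4) + 2(+0.6) = -0.8Δₒ = -8344 cm⁻¹.
Low-spin t2g^6 e_g^1 gives -1.8Δₒ = -18774 cm⁻¹, but forming 1 extra pair costs 1P = 15530 cm⁻¹, so E(LS) = -18774 + 15530 = -3244 cm⁻¹.
Thus E(LS) − E(HS) = 5100 cm⁻¹.

5100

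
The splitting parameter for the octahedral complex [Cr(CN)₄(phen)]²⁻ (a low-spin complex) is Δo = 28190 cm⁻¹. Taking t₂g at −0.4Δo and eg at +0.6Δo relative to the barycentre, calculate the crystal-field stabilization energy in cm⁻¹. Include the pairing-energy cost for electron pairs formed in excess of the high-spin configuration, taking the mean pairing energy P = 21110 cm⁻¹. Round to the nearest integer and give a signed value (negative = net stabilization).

Ligand charges: 4×(-1) from CN⁻ and 1×(+0) from phen sum to -4; with overall charge -2, Cr is +2.
Group 6 minus oxidation state +2 gives a d⁴ configuration for Cr²⁺.
The d⁴ electrons fill as t₂g⁴ eg⁰.
The orbital stabilization is -1.6Δo = -1.6 × 28190 = -45104 cm⁻¹.
Pairing penalty: 1 pair vs 0 in the high-spin reference → 1 extra × P = 21110 cm⁻¹.
Net CFSE = -45104 + 21110 = -23994 cm⁻¹.

-23994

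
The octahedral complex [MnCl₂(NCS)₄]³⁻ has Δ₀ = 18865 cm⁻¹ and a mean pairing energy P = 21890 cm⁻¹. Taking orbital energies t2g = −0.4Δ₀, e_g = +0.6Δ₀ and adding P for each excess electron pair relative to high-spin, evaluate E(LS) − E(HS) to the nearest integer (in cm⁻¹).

Ligand charges: 2×(-1) from Cl⁻ and 4×(-1) from NCS⁻ sum to -6; with overall charge -3, Mn is +3.
Mn³⁺: group 7, so d-count = 7 − 3 = 4.
High-spin d⁴ fills as t2g^3 e_g^1 with CFSE 3(−0.4) + 1(+0.6) = -0.6Δ₀ = -11319 cm⁻¹.
Low-spin: t2g^4 e_g^0, orbital CFSE = -1.6Δ₀ = -30184 cm⁻¹; plus 1 excess pair × P = +21890 cm⁻¹; total -8294 cm⁻¹.
The difference is -8294 − (-11319) = 3025 cm⁻¹, so high-spin lies lower.

3025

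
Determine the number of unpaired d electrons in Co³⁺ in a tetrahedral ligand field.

Co³⁺: group 9, so d-count = 9 − 3 = 6.
With tetrahedral geometry the complex is necessarily high-spin.
Configuration: e^3 t2^3, giving 4 unpaired electrons.

4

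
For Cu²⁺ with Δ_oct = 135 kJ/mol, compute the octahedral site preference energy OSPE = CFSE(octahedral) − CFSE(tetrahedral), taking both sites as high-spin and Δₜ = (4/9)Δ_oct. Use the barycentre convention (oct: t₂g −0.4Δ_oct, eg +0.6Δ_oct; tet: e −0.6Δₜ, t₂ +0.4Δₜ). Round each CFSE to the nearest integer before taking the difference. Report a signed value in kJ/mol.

Cu sits in group 11; removing 2 electrons leaves Cu²⁺ with 11 − 2 = 9 d electrons.
In an octahedral site d⁹ (HS) is t2g^6 e_g^3, giving CFSE(oct) = -0.6Δ_oct = -81 kJ/mol.
Tetrahedral: e^4 t2^5, CFSE = 4(−0.6) + 5(+0.4) = -0.4Δₜ = -0.4 × (4/9) × 135 = -24 kJ/mol.
OSPE = CFSE(oct) − CFSE(tet) = -81 − (-24) = -57 kJ/mol.

-57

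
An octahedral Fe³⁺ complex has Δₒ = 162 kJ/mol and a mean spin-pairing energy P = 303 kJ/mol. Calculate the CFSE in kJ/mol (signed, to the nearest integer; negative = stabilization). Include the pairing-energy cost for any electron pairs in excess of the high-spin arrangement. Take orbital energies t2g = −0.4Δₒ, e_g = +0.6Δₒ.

Group 8 minus oxidation state +3 gives a d⁵ configuration for Fe³⁺.
Δₒ < P, so pairing is avoided: the ground state is high-spin.
Configuration: t2g^3 e_g^2.
Orbital CFSE = 0.0Δₒ = 0.0 × 162 = 0 kJ/mol.
High-spin has no excess pairs, so no pairing correction applies.

0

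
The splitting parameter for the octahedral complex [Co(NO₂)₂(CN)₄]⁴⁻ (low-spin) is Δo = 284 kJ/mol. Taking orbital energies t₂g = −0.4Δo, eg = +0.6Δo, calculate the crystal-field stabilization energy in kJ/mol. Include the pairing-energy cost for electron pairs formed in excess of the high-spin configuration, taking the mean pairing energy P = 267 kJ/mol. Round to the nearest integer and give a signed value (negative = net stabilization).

Ligand charges: 2×(-1) from NO₂⁻ and 4×(-1) from CN⁻ sum to -6; with overall charge -4, Co is +2.
Co²⁺: group 9, so d-count = 9 − 2 = 7.
Configuration: t₂g⁶ eg¹.
CFSE(orbital) = 6×(-0.4Δo) + 1×(0.6Δo) = -1.8Δo; with Δo = 284 kJ/mol that is -511 kJ/mol.
Pairing penalty: 3 pairs vs 2 in the high-spin reference → 1 extra × P = 267 kJ/mol.
Net CFSE = -511 + 267 = -244 kJ/mol.

-244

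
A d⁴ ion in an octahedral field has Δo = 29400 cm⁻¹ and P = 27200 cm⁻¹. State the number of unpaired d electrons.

2

Since Δo = 29400 cm⁻¹ > P = 27200 cm⁻¹, the complex adopts the low-spin configuration.
That gives t₂g⁴ eg⁰.
Unpaired electrons: 2.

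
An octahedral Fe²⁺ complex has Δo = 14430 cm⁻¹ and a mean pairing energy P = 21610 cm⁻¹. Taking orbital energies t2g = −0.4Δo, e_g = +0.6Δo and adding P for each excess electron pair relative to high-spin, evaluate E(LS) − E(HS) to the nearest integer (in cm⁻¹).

Fe is in group 8, so Fe²⁺ is d⁶ (8 − 2 = 6).
High-spin: t2g^4 e_g^2, CFSE = -0.4Δo = -5772 cm⁻¹.
Low-spin t2g^6 e_g^0 gives -2.4Δo = -34632 cm⁻¹, but forming 2 extra pairs costs 2P = 43220 cm⁻¹, so E(LS) = -34632 + 43220 = 8588 cm⁻¹.
Thus E(LS) − E(HS) = 14360 cm⁻¹.

14360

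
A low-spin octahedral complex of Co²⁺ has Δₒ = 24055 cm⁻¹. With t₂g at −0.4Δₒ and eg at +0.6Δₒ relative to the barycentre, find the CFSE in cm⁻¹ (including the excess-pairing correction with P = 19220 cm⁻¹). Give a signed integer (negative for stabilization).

-24079

Group 9 minus oxidation state +2 gives a d⁷ configuration for Co²⁺.
The d⁷ electrons fill as t₂g⁶ eg¹.
CFSE(orbital) = 6×(-0.4Δₒ) + 1×(0.6Δₒ) = -1.8Δₒ; with Δₒ = 24055 cm⁻¹ that is -43299 cm⁻¹.
Relative to high-spin t₂g⁵ eg² (2 paired), the low-spin configuration has 1 additional pair, contributing +1 × 19220 = +19220 cm⁻¹.
Combining: -43299 + 19220 = -24079 cm⁻¹.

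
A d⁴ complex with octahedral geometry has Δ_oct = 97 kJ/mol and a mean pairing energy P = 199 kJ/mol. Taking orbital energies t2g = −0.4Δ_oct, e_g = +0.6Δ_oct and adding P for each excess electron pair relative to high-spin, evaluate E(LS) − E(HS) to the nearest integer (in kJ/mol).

In the high-spin limit (t2g^3 e_g^1) the orbital term is -0.6Δ_oct = -58 kJ/mol, with no excess pairing.
For low-spin the configuration is t2g^4 e_g^0: orbital energy -1.6 × 97 = -155 kJ/mol, and 1 additional pair relative to high-spin adds 199 kJ/mol, giving 44 kJ/mol.
The difference is 44 − (-58) = 102 kJ/mol, so high-spin lies lower.

102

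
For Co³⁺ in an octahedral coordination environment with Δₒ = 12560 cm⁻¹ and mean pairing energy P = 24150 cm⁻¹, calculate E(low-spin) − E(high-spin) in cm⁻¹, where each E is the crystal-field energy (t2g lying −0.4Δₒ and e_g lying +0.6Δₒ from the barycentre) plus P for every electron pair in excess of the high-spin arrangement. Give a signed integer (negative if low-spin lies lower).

23180

Co is in group 9, so Co³⁺ is d⁶ (9 − 3 = 6).
High-spin d⁶ fills as t2g^4 e_g^2 with CFSE 4(−0.4) + 2(+0.6) = -0.4Δₒ = -5024 cm⁻¹.
Low-spin t2g^6 e_g^0 gives -2.4Δₒ = -30144 cm⁻¹, but forming 2 extra pairs costs 2P = 48300 cm⁻¹, so E(LS) = -30144 + 48300 = 18156 cm⁻¹.
E(LS) − E(HS) = 18156 − (-5024) = 23180 cm⁻¹.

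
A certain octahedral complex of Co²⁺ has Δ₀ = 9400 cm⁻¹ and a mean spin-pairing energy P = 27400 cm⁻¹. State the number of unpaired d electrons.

Co is in group 9, so Co²⁺ is d⁷ (9 − 2 = 7).
Since Δ₀ = 9400 cm⁻¹ < P = 27400 cm⁻¹, the complex adopts the high-spin configuration.
Configuration: t2g^5 e_g^2.
Unpaired electrons: 3.

3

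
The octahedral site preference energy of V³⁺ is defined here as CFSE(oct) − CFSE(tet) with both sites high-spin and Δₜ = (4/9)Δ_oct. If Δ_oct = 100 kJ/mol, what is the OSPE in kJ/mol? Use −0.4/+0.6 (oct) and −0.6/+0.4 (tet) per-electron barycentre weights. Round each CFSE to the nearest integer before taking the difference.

V is in group 5, so V³⁺ is d² (5 − 3 = 2).
Octahedral (high-spin): t₂g² eg⁰, CFSE = 2(−0.4) + 0(+0.6) = -0.8Δ_oct = -0.8 × 100 = -80 kJ/mol.
Tetrahedral: e² t₂⁰, CFSE = 2(−0.6) + 0(+0.4) = -1.2Δₜ = -1.2 × (4/9) × 100 = -53 kJ/mol.
OSPE = CFSE(oct) − CFSE(tet) = -80 − (-53) = -27 kJ/mol.

-27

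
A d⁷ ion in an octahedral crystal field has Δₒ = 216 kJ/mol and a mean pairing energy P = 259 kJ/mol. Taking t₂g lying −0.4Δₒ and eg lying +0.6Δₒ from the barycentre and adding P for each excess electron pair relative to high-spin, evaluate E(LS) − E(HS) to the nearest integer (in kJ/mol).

43

High-spin d⁷ fills as t₂g⁵ eg² with CFSE 5(−0.4) + 2(+0.6) = -0.8Δₒ = -173 kJ/mol.
For low-spin the configuration is t₂g⁶ eg¹: orbital energy -1.8 × 216 = -389 kJ/mol, and 1 additional pair relative to high-spin adds 259 kJ/mol, giving -130 kJ/mol.
Thus E(LS) − E(HS) = 43 kJ/mol.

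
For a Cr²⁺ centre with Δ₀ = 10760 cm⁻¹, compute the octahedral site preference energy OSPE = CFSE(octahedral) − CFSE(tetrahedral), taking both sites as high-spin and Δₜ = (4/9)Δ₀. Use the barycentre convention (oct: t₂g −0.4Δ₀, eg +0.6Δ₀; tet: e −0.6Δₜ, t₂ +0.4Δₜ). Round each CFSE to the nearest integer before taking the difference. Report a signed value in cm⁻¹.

-4543

Group 6 minus oxidation state +2 gives a d⁴ configuration for Cr²⁺.
Octahedral (high-spin): t₂g³ eg¹, CFSE = 3(−0.4) + 1(+0.6) = -0.6Δ₀ = -0.6 × 10760 = -6456 cm⁻¹.
In a tetrahedral site the filling is e² t₂²: CFSE(tet) = -0.4Δₜ = -0.4 × (4/9)(10760) = -1913 cm⁻¹.
OSPE = CFSE(oct) − CFSE(tet) = -6456 − (-1913) = -4543 cm⁻¹.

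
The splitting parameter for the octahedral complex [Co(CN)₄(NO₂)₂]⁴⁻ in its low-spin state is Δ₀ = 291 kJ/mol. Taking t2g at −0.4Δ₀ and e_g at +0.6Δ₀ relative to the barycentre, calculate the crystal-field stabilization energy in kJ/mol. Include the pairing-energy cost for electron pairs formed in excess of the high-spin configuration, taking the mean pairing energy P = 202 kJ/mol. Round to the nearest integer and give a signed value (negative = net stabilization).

Ligand charges: 4×(-1) from CN⁻ and 2×(-1) from NO₂⁻ sum to -6; with overall charge -4, Co is +2.
Co is in group 9, so Co²⁺ is d⁷ (9 − 2 = 7).
The d⁷ electrons fill as t2g^6 e_g^1.
CFSE(orbital) = 6×(-0.4Δ₀) + 1×(0.6Δ₀) = -1.8Δ₀; with Δ₀ = 291 kJ/mol that is -524 kJ/mol.
High-spin d⁷ would be t2g^5 e_g^2 with 2 pairs; low-spin has 3, so 1 excess pair costs +1P = +202 kJ/mol.
Combining: -524 + 202 = -322 kJ/mol.

-322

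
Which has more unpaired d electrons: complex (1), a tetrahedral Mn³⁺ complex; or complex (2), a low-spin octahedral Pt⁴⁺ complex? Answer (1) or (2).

(1): Mn³⁺: group 7, so d-count = 7 − 3 = 4; With tetrahedral geometry the complex is necessarily high-spin; e² t₂² → 4 unpaired.
(2): Pt⁴⁺: group 10, so d-count = 10 − 4 = 6; t₂g⁶ eg⁰ → 0 unpaired.
So (1) has more unpaired electrons.

(1)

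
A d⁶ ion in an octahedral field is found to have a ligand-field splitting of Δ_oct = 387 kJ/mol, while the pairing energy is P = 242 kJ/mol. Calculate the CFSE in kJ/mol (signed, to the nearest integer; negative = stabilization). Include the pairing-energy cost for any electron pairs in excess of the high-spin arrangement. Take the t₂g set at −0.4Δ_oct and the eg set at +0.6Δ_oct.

-445

Here Δ_oct > P (387 > 242), so the low-spin state is favoured.
Filling d⁶ accordingly: t₂g⁶ eg⁰.
Orbital CFSE = -2.4Δ_oct = -2.4 × 387 = -929 kJ/mol.
Excess pairs vs high-spin: 3 − 1 = 2; pairing cost = +484 kJ/mol.
Net CFSE = -929 + 484 = -445 kJ/mol.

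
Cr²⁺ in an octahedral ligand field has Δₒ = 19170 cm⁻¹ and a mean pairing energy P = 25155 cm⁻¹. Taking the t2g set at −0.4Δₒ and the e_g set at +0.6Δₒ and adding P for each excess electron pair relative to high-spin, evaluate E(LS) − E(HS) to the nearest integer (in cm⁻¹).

Cr sits in group 6; removing 2 electrons leaves Cr²⁺ with 6 − 2 = 4 d electrons.
High-spin d⁴ fills as t2g^3 e_g^1 with CFSE 3(−0.4) + 1(+0.6) = -0.6Δₒ = -11502 cm⁻¹.
For low-spin the configuration is t2g^4 e_g^0: orbital energy -1.6 × 19170 = -30672 cm⁻¹, and 1 additional pair relative to high-spin adds 25155 cm⁻¹, giving -5517 cm⁻¹.
Thus E(LS) − E(HS) = 5985 cm⁻¹.

5985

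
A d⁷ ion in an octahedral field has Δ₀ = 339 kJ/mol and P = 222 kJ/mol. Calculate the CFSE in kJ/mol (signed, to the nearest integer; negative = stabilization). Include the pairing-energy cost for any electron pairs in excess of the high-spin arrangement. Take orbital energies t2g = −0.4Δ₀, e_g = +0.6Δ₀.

Since Δ₀ = 339 kJ/mol > P = 222 kJ/mol, the complex adopts the low-spin configuration.
Configuration: t2g^6 e_g^1.
Orbital CFSE = -1.8Δ₀ = -1.8 × 339 = -610 kJ/mol.
Excess pairs vs high-spin: 3 − 2 = 1; pairing cost = +222 kJ/mol.
Net CFSE = -610 + 222 = -388 kJ/mol.

-388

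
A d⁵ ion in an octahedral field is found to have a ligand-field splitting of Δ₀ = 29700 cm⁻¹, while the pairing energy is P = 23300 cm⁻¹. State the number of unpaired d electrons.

Since Δ₀ = 29700 cm⁻¹ > P = 23300 cm⁻¹, the complex adopts the low-spin configuration.
Filling d⁵ accordingly: t₂g⁵ eg⁰.
Unpaired electrons: 1.

1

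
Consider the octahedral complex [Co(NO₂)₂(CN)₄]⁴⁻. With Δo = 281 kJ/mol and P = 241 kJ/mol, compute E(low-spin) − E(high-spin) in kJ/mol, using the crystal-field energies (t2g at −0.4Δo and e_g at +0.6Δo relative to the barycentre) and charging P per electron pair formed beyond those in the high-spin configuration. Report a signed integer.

Ligand charges: 2×(-1) from NO₂⁻ and 4×(-1) from CN⁻ sum to -6; with overall charge -4, Co is +2.
Co²⁺: group 9, so d-count = 9 − 2 = 7.
In the high-spin limit (t2g^5 e_g^2) the orbital term is -0.8Δo = -225 kJ/mol, with no excess pairing.
Low-spin: t2g^6 e_g^1, orbital CFSE = -1.8Δo = -506 kJ/mol; plus 1 excess pair × P = +241 kJ/mol; total -265 kJ/mol.
The difference is -265 − (-225) = -40 kJ/mol, so low-spin lies lower.

-40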